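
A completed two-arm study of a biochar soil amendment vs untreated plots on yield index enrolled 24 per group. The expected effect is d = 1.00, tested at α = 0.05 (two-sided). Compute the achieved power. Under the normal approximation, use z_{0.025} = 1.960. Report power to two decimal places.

power ≈ 0.93

For two equal groups, power = Φ(d·√(n/2) − z_{α/2}).
d·√(n/2) = 1.00 × √(24/2) = 1.00 × 3.464 = 3.464.
z_β = 3.464 − 1.960 = 1.504.
Power = Φ(1.504) = 0.934.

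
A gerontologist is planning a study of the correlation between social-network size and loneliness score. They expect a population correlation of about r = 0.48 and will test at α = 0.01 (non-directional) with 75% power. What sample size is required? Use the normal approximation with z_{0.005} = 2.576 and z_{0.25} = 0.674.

n = 42

Fisher's z: C = ½·ln((1+r)/(1−r)) = ½·ln(2.8462) = 0.5230.
n = ((z_{α/2} + z_β)/C)² + 3.
(2.576 + 0.674) / 0.5230 = 3.250 / 0.5230 = 6.214.
n = 6.214² + 3 = 38.62 + 3 = 41.6.
Round up.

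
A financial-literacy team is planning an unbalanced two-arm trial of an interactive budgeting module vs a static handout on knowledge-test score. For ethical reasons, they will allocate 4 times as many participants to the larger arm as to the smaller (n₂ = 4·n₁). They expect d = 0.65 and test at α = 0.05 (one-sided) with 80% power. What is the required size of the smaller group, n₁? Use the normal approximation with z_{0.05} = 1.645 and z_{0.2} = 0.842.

n₁ = 19

With allocation ratio k = n₂/n₁ = 4, Var(x̄₁−x̄₂) = σ²(1/n₁ + 1/(k·n₁)) = σ²·(k+1)/(k·n₁).
So n₁ = (1 + 1/k)·((z_{α} + z_β)/d)² = 1.250 × (2.487/0.65)².
n₁ = 1.250 × 14.64 = 18.3.
Round up: n₁ = 19, giving n₂ = 4 × 19 = 76.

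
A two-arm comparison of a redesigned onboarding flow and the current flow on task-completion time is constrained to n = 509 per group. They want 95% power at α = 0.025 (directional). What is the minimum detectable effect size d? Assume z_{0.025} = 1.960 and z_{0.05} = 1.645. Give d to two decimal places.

d_min ≈ 0.23

For two independent groups of n = 509 each: d_min = (z_{α} + z_β)·√(2/n).
z-sum = 1.960 + 1.645 = 3.605.
d_min = 3.605 × √(2/509) = 3.605 × 0.0627 = 0.226.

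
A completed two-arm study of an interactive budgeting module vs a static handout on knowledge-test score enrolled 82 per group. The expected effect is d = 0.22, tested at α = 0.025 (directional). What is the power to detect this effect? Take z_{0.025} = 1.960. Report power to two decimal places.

For two equal groups, power = Φ(d·√(n/2) − z_{α}).
d·√(n/2) = 0.22 × √(82/2) = 0.22 × 6.403 = 1.409.
z_β = 1.409 − 1.960 = -0.551.
Power = Φ(-0.551) = 0.291.

power ≈ 0.29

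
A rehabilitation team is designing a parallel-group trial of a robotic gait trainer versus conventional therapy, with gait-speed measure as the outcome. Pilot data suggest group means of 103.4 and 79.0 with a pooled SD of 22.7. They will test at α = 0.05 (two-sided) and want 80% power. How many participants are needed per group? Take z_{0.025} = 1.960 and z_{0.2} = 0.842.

n = 14 per group

Cohen's d = |M₁ − M₂| / SD_pooled = |103.4 − 79.0| / 22.7 = 24.4 / 22.7 = 1.075.
For two independent groups with equal n: n = 2·((z_{α/2} + z_β) / d)².
z_{α/2} + z_β = 1.960 + 0.842 = 2.802.
n = 2 × (2.802 / 1.075)² = 2 × 2.607² = 2 × 6.79 = 13.6.
Round up to the next whole participant.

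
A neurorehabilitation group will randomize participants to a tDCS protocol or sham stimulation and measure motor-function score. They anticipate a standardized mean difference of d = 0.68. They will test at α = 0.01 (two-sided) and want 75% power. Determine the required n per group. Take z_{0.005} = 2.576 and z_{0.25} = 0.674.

n = 46 per group

For two independent groups with equal n: n = 2·((z_{α/2} + z_β) / d)².
z_{α/2} + z_β = 2.576 + 0.674 = 3.250.
n = 2 × (3.250 / 0.68)² = 2 × 4.779² = 2 × 22.84 = 45.7.
Round up to the next whole participant.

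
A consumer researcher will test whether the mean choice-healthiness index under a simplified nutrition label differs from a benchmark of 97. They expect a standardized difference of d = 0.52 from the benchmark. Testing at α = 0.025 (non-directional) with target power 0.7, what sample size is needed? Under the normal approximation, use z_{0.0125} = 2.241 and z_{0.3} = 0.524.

For a one-sample test: n = ((z_{α/2} + z_β) / d)².
z_{α/2} + z_β = 2.241 + 0.524 = 2.765.
n = (2.765 / 0.52)² = 5.317² = 28.27.
Round up.

n = 29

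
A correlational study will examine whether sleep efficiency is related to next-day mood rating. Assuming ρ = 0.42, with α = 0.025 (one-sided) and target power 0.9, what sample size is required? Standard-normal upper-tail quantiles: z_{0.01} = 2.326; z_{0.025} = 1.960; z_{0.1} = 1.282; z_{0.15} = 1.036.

n = 56

Fisher's z: C = ½·ln((1+r)/(1−r)) = ½·ln(2.4483) = 0.4477.
n = ((z_{α} + z_β)/C)² + 3.
(1.960 + 1.282) / 0.4477 = 3.242 / 0.4477 = 7.241.
n = 7.241² + 3 = 52.44 + 3 = 55.4.
Round up.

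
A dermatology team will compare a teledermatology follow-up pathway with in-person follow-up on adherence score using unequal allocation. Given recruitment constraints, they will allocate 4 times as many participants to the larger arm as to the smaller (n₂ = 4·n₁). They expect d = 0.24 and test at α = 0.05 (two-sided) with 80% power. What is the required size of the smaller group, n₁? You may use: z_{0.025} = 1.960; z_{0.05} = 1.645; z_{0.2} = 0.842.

n₁ = 171

With allocation ratio k = n₂/n₁ = 4, Var(x̄₁−x̄₂) = σ²(1/n₁ + 1/(k·n₁)) = σ²·(k+1)/(k·n₁).
So n₁ = (1 + 1/k)·((z_{α/2} + z_β)/d)² = 1.250 × (2.802/0.24)².
n₁ = 1.250 × 136.31 = 170.4.
Round up: n₁ = 171, giving n₂ = 4 × 171 = 684.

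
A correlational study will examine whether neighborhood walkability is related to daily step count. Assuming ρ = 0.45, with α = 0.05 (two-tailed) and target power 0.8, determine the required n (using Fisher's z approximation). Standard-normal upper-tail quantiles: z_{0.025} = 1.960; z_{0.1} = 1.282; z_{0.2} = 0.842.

Fisher's z: C = ½·ln((1+r)/(1−r)) = ½·ln(2.6364) = 0.4847.
n = ((z_{α/2} + z_β)/C)² + 3.
(1.960 + 0.842) / 0.4847 = 2.802 / 0.4847 = 5.781.
n = 5.781² + 3 = 33.42 + 3 = 36.4.
Round up.

n = 37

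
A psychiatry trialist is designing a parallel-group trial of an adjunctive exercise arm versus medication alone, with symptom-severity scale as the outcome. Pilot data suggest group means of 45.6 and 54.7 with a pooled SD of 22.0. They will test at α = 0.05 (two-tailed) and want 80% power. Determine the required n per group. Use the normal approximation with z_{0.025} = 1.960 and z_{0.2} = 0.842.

n = 92 per group

Cohen's d = |M₁ − M₂| / SD_pooled = |45.6 − 54.7| / 22.0 = 9.1 / 22.0 = 0.414.
For two independent groups with equal n: n = 2·((z_{α/2} + z_β) / d)².
z_{α/2} + z_β = 1.960 + 0.842 = 2.802.
n = 2 × (2.802 / 0.414)² = 2 × 6.768² = 2 × 45.81 = 91.6.
Round up to the next whole participant.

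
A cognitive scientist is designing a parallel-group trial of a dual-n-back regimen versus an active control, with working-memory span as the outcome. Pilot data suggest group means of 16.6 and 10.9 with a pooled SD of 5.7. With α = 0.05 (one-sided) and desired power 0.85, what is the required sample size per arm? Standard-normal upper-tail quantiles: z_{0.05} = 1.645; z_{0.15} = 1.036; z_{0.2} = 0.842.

Cohen's d = |M₁ − M₂| / SD_pooled = |16.6 − 10.9| / 5.7 = 5.7 / 5.7 = 1.000.
For two independent groups with equal n: n = 2·((z_{α} + z_β) / d)².
z_{α} + z_β = 1.645 + 1.036 = 2.681.
n = 2 × (2.681 / 1.000)² = 2 × 2.681² = 2 × 7.19 = 14.4.
Round up to the next whole participant.

n = 15 per group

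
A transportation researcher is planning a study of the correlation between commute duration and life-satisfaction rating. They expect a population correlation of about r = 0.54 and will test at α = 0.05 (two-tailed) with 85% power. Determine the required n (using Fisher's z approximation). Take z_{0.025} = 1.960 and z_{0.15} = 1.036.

Fisher's z: C = ½·ln((1+r)/(1−r)) = ½·ln(3.3478) = 0.6042.
n = ((z_{α/2} + z_β)/C)² + 3.
(1.960 + 1.036) / 0.6042 = 2.996 / 0.6042 = 4.959.
n = 4.959² + 3 = 24.59 + 3 = 27.6.
Round up.

n = 28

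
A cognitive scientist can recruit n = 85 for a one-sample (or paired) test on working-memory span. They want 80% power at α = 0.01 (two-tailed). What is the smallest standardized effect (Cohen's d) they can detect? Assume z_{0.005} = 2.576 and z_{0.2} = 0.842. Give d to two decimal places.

For a single sample (or paired design) of n = 85: d_min = (z_{α/2} + z_β)/√n.
z-sum = 2.576 + 0.842 = 3.418.
d_min = 3.418 / √85 = 3.418 / 9.220 = 0.371.

d_min ≈ 0.37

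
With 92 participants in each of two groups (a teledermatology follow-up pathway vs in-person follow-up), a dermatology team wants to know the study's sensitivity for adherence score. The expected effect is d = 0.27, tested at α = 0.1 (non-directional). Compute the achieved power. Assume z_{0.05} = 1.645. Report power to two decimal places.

For two equal groups, power = Φ(d·√(n/2) − z_{α/2}).
d·√(n/2) = 0.27 × √(92/2) = 0.27 × 6.782 = 1.831.
z_β = 1.831 − 1.645 = 0.186.
Power = Φ(0.186) = 0.574.

power ≈ 0.57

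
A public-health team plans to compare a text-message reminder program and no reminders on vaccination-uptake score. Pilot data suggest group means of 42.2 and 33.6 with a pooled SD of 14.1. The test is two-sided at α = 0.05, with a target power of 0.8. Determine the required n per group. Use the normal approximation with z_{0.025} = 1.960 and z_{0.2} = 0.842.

n = 43 per group

Cohen's d = |M₁ − M₂| / SD_pooled = |42.2 − 33.6| / 14.1 = 8.6 / 14.1 = 0.610.
For two independent groups with equal n: n = 2·((z_{α/2} + z_β) / d)².
z_{α/2} + z_β = 1.960 + 0.842 = 2.802.
n = 2 × (2.802 / 0.610)² = 2 × 4.593² = 2 × 21.10 = 42.2.
Round up to the next whole participant.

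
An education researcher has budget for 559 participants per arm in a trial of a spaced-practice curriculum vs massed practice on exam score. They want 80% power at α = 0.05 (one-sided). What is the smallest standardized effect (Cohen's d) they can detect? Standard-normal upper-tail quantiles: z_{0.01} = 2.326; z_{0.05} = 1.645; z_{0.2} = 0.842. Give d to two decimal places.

For two independent groups of n = 559 each: d_min = (z_{α} + z_β)·√(2/n).
z-sum = 1.645 + 0.842 = 2.487.
d_min = 2.487 × √(2/559) = 2.487 × 0.0598 = 0.149.

d_min ≈ 0.15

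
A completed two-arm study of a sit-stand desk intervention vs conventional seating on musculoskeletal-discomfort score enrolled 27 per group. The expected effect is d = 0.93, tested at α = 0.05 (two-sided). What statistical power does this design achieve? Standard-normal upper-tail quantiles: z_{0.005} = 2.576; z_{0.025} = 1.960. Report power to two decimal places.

power ≈ 0.93

For two equal groups, power = Φ(d·√(n/2) − z_{α/2}).
d·√(n/2) = 0.93 × √(27/2) = 0.93 × 3.674 = 3.417.
z_β = 3.417 − 1.960 = 1.457.
Power = Φ(1.457) = 0.927.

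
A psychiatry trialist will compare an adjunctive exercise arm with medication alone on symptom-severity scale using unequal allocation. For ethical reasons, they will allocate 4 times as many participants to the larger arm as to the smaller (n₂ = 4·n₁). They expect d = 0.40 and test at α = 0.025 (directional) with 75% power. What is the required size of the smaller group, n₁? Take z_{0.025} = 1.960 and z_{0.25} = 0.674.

With allocation ratio k = n₂/n₁ = 4, Var(x̄₁−x̄₂) = σ²(1/n₁ + 1/(k·n₁)) = σ²·(k+1)/(k·n₁).
So n₁ = (1 + 1/k)·((z_{α} + z_β)/d)² = 1.250 × (2.634/0.40)².
n₁ = 1.250 × 43.36 = 54.2.
Round up: n₁ = 55, giving n₂ = 4 × 55 = 220.

n₁ = 55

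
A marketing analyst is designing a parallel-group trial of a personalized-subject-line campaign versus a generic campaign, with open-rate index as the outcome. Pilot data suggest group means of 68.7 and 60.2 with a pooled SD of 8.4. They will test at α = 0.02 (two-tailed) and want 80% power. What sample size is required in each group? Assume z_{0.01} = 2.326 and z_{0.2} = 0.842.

Cohen's d = |M₁ − M₂| / SD_pooled = |68.7 − 60.2| / 8.4 = 8.5 / 8.4 = 1.012.
For two independent groups with equal n: n = 2·((z_{α/2} + z_β) / d)².
z_{α/2} + z_β = 2.326 + 0.842 = 3.168.
n = 2 × (3.168 / 1.012)² = 2 × 3.130² = 2 × 9.80 = 19.6.
Round up to the next whole participant.

n = 20 per group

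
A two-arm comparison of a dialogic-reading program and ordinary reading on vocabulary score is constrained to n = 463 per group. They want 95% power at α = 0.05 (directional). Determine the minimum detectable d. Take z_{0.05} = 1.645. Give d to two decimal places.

For two independent groups of n = 463 each: d_min = (z_{α} + z_β)·√(2/n).
z-sum = 1.645 + 1.645 = 3.290.
d_min = 3.290 × √(2/463) = 3.290 × 0.0657 = 0.216.

d_min ≈ 0.22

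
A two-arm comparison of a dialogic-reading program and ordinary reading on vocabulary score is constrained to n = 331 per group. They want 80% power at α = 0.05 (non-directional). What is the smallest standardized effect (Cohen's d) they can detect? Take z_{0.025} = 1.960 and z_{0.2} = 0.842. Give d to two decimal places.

For two independent groups of n = 331 each: d_min = (z_{α/2} + z_β)·√(2/n).
z-sum = 1.960 + 0.842 = 2.802.
d_min = 2.802 × √(2/331) = 2.802 × 0.0777 = 0.218.

d_min ≈ 0.22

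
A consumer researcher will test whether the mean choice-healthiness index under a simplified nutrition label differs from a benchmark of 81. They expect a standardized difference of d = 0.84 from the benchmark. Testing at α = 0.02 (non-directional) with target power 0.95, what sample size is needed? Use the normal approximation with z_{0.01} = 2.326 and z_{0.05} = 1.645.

For a one-sample test: n = ((z_{α/2} + z_β) / d)².
z_{α/2} + z_β = 2.326 + 1.645 = 3.971.
n = (3.971 / 0.84)² = 4.727² = 22.35.
Round up.

n = 23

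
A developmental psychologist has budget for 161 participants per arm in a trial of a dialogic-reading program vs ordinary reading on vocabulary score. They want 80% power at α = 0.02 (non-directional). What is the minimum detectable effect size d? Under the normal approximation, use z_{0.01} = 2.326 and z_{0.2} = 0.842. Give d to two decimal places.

d_min ≈ 0.35

For two independent groups of n = 161 each: d_min = (z_{α/2} + z_β)·√(2/n).
z-sum = 2.326 + 0.842 = 3.168.
d_min = 3.168 × √(2/161) = 3.168 × 0.1115 = 0.353.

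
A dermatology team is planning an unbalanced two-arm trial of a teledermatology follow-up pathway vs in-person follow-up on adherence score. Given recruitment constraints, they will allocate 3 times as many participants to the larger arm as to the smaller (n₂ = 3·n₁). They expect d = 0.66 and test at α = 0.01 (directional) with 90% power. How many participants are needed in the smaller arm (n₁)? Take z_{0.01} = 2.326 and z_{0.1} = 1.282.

n₁ = 40

With allocation ratio k = n₂/n₁ = 3, Var(x̄₁−x̄₂) = σ²(1/n₁ + 1/(k·n₁)) = σ²·(k+1)/(k·n₁).
So n₁ = (1 + 1/k)·((z_{α} + z_β)/d)² = 1.333 × (3.608/0.66)².
n₁ = 1.333 × 29.88 = 39.8.
Round up: n₁ = 40, giving n₂ = 3 × 40 = 120.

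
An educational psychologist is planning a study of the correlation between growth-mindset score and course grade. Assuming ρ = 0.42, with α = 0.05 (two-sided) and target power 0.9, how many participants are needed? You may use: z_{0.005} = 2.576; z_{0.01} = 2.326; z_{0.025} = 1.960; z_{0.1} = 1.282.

Fisher's z: C = ½·ln((1+r)/(1−r)) = ½·ln(2.4483) = 0.4477.
n = ((z_{α/2} + z_β)/C)² + 3.
(1.960 + 1.282) / 0.4477 = 3.242 / 0.4477 = 7.241.
n = 7.241² + 3 = 52.44 + 3 = 55.4.
Round up.

n = 56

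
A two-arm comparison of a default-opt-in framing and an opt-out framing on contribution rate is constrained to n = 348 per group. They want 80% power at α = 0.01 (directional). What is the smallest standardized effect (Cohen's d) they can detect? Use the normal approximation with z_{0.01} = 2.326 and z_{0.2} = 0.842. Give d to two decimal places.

For two independent groups of n = 348 each: d_min = (z_{α} + z_β)·√(2/n).
z-sum = 2.326 + 0.842 = 3.168.
d_min = 3.168 × √(2/348) = 3.168 × 0.0758 = 0.240.

d_min ≈ 0.24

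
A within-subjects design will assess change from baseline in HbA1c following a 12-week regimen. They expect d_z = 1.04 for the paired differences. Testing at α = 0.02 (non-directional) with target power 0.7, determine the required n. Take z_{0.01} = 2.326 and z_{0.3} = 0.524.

n = 8 pairs

For a paired (one-sample on differences) test: n = ((z_{α/2} + z_β) / d)².
z_{α/2} + z_β = 2.326 + 0.524 = 2.850.
n = (2.850 / 1.04)² = 2.740² = 7.51.
Round up.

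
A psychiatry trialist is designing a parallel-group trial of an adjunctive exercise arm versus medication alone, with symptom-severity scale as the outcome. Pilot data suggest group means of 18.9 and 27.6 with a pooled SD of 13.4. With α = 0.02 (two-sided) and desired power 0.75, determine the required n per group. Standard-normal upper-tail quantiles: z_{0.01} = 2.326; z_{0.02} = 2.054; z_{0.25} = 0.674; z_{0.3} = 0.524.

n = 43 per group

Cohen's d = |M₁ − M₂| / SD_pooled = |18.9 − 27.6| / 13.4 = 8.7 / 13.4 = 0.649.
For two independent groups with equal n: n = 2·((z_{α/2} + z_β) / d)².
z_{α/2} + z_β = 2.326 + 0.674 = 3.000.
n = 2 × (3.000 / 0.649)² = 2 × 4.622² = 2 × 21.37 = 42.7.
Round up to the next whole participant.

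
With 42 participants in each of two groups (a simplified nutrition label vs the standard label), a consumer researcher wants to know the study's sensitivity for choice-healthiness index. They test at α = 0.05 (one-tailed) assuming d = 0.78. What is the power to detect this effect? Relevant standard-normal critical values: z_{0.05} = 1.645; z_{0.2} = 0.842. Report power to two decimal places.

power ≈ 0.97

For two equal groups, power = Φ(d·√(n/2) − z_{α}).
d·√(n/2) = 0.78 × √(42/2) = 0.78 × 4.583 = 3.574.
z_β = 3.574 − 1.645 = 1.929.
Power = Φ(1.929) = 0.973.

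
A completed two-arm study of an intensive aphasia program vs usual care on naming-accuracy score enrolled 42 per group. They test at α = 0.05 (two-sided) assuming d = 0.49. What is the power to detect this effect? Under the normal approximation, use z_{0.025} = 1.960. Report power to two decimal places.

power ≈ 0.61

For two equal groups, power = Φ(d·√(n/2) − z_{α/2}).
d·√(n/2) = 0.49 × √(42/2) = 0.49 × 4.583 = 2.245.
z_β = 2.245 − 1.960 = 0.285.
Power = Φ(0.285) = 0.612.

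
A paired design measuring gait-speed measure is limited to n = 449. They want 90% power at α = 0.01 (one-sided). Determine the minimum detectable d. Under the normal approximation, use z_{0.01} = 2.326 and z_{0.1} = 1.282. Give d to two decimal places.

For a single sample (or paired design) of n = 449: d_min = (z_{α} + z_β)/√n.
z-sum = 2.326 + 1.282 = 3.608.
d_min = 3.608 / √449 = 3.608 / 21.190 = 0.170.

d_min ≈ 0.17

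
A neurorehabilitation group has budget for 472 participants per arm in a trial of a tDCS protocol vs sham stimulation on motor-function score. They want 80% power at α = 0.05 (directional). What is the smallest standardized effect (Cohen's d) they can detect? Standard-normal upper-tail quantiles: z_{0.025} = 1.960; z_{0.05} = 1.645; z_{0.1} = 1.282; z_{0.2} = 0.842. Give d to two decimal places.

d_min ≈ 0.16

For two independent groups of n = 472 each: d_min = (z_{α} + z_β)·√(2/n).
z-sum = 1.645 + 0.842 = 2.487.
d_min = 2.487 × √(2/472) = 2.487 × 0.0651 = 0.162.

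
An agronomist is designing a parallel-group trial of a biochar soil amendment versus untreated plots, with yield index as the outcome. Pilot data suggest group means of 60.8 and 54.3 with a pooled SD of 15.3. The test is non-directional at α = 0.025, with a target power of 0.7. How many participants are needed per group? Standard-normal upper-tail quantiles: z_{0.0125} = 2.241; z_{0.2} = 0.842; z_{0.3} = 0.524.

Cohen's d = |M₁ − M₂| / SD_pooled = |60.8 − 54.3| / 15.3 = 6.5 / 15.3 = 0.425.
For two independent groups with equal n: n = 2·((z_{α/2} + z_β) / d)².
z_{α/2} + z_β = 2.241 + 0.524 = 2.765.
n = 2 × (2.765 / 0.425)² = 2 × 6.506² = 2 × 42.33 = 84.7.
Round up to the next whole participant.

n = 85 per group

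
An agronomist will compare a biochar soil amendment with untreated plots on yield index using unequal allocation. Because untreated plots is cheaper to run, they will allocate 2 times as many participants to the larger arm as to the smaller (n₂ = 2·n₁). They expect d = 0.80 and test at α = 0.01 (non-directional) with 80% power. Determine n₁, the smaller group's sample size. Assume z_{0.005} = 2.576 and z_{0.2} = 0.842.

With allocation ratio k = n₂/n₁ = 2, Var(x̄₁−x̄₂) = σ²(1/n₁ + 1/(k·n₁)) = σ²·(k+1)/(k·n₁).
So n₁ = (1 + 1/k)·((z_{α/2} + z_β)/d)² = 1.500 × (3.418/0.80)².
n₁ = 1.500 × 18.25 = 27.4.
Round up: n₁ = 28, giving n₂ = 2 × 28 = 56.

n₁ = 28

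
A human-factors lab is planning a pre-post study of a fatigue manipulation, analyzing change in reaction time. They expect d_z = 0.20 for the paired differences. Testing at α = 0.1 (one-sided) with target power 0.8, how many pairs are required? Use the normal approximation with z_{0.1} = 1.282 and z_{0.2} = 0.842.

For a paired (one-sample on differences) test: n = ((z_{α} + z_β) / d)².
z_{α} + z_β = 1.282 + 0.842 = 2.124.
n = (2.124 / 0.20)² = 10.620² = 112.78.
Round up.

n = 113 pairs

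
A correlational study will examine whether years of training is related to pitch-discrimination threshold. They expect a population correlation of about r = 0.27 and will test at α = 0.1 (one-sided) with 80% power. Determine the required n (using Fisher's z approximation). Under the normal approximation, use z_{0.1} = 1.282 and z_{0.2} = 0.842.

Fisher's z: C = ½·ln((1+r)/(1−r)) = ½·ln(1.7397) = 0.2769.
n = ((z_{α} + z_β)/C)² + 3.
(1.282 + 0.842) / 0.2769 = 2.124 / 0.2769 = 7.671.
n = 7.671² + 3 = 58.84 + 3 = 61.8.
Round up.

n = 62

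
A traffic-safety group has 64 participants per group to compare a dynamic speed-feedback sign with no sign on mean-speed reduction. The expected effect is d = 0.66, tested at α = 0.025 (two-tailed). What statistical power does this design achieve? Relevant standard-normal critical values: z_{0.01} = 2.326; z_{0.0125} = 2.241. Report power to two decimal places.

For two equal groups, power = Φ(d·√(n/2) − z_{α/2}).
d·√(n/2) = 0.66 × √(64/2) = 0.66 × 5.657 = 3.734.
z_β = 3.734 − 2.241 = 1.493.
Power = Φ(1.493) = 0.932.

power ≈ 0.93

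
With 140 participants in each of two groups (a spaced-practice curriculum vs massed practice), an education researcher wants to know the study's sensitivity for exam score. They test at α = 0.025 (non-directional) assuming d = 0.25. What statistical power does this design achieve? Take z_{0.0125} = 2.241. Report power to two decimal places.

For two equal groups, power = Φ(d·√(n/2) − z_{α/2}).
d·√(n/2) = 0.25 × √(140/2) = 0.25 × 8.367 = 2.092.
z_β = 2.092 − 2.241 = -0.149.
Power = Φ(-0.149) = 0.441.

power ≈ 0.44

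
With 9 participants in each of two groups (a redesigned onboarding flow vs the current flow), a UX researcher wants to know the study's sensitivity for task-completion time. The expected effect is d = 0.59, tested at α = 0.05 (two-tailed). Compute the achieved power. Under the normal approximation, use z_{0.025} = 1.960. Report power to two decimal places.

For two equal groups, power = Φ(d·√(n/2) − z_{α/2}).
d·√(n/2) = 0.59 × √(9/2) = 0.59 × 2.121 = 1.252.
z_β = 1.252 − 1.960 = -0.708.
Power = Φ(-0.708) = 0.239.

power ≈ 0.24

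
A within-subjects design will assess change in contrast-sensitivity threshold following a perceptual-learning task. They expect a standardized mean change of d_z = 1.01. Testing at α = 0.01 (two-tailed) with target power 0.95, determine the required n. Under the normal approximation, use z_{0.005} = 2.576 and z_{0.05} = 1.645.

For a paired (one-sample on differences) test: n = ((z_{α/2} + z_β) / d)².
z_{α/2} + z_β = 2.576 + 1.645 = 4.221.
n = (4.221 / 1.01)² = 4.179² = 17.47.
Round up.

n = 18 pairs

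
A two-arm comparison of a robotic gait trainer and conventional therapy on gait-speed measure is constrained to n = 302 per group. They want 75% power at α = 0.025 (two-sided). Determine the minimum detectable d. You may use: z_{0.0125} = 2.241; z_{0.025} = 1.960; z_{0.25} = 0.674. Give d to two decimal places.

d_min ≈ 0.24

For two independent groups of n = 302 each: d_min = (z_{α/2} + z_β)·√(2/n).
z-sum = 2.241 + 0.674 = 2.915.
d_min = 2.915 × √(2/302) = 2.915 × 0.0814 = 0.237.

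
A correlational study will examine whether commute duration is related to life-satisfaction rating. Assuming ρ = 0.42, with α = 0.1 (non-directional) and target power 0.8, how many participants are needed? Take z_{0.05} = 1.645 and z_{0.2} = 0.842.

n = 34

Fisher's z: C = ½·ln((1+r)/(1−r)) = ½·ln(2.4483) = 0.4477.
n = ((z_{α/2} + z_β)/C)² + 3.
(1.645 + 0.842) / 0.4477 = 2.487 / 0.4477 = 5.555.
n = 5.555² + 3 = 30.86 + 3 = 33.9.
Round up.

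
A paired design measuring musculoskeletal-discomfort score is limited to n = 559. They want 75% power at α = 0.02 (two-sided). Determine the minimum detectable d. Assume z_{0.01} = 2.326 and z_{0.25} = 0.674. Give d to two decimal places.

d_min ≈ 0.13

For a single sample (or paired design) of n = 559: d_min = (z_{α/2} + z_β)/√n.
z-sum = 2.326 + 0.674 = 3.000.
d_min = 3.000 / √559 = 3.000 / 23.643 = 0.127.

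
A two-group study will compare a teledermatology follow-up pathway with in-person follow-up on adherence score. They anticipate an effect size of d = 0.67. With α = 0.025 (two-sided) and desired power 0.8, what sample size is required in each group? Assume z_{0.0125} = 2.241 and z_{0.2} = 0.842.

For two independent groups with equal n: n = 2·((z_{α/2} + z_β) / d)².
z_{α/2} + z_β = 2.241 + 0.842 = 3.083.
n = 2 × (3.083 / 0.67)² = 2 × 4.601² = 2 × 21.17 = 42.3.
Round up to the next whole participant.

n = 43 per group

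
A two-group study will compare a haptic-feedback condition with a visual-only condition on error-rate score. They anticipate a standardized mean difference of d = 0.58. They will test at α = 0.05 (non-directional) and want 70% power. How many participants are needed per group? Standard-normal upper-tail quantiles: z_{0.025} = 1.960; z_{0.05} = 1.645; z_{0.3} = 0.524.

n = 37 per group

For two independent groups with equal n: n = 2·((z_{α/2} + z_β) / d)².
z_{α/2} + z_β = 1.960 + 0.524 = 2.484.
n = 2 × (2.484 / 0.58)² = 2 × 4.283² = 2 × 18.34 = 36.7.
Round up to the next whole participant.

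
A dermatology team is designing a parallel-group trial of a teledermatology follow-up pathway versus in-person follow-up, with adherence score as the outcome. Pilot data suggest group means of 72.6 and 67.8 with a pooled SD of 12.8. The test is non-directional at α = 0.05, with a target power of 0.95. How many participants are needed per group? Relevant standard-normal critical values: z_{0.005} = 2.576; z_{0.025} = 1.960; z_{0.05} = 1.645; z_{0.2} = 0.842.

Cohen's d = |M₁ − M₂| / SD_pooled = |72.6 − 67.8| / 12.8 = 4.8 / 12.8 = 0.375.
For two independent groups with equal n: n = 2·((z_{α/2} + z_β) / d)².
z_{α/2} + z_β = 1.960 + 1.645 = 3.605.
n = 2 × (3.605 / 0.375)² = 2 × 9.613² = 2 × 92.42 = 184.8.
Round up to the next whole participant.

n = 185 per group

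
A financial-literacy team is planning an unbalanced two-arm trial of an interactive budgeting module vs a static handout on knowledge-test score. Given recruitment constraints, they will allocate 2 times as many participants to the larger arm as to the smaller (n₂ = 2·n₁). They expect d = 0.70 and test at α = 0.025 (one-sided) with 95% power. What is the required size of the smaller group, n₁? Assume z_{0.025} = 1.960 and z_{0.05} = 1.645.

n₁ = 40

With allocation ratio k = n₂/n₁ = 2, Var(x̄₁−x̄₂) = σ²(1/n₁ + 1/(k·n₁)) = σ²·(k+1)/(k·n₁).
So n₁ = (1 + 1/k)·((z_{α} + z_β)/d)² = 1.500 × (3.605/0.70)².
n₁ = 1.500 × 26.52 = 39.8.
Round up: n₁ = 40, giving n₂ = 2 × 40 = 80.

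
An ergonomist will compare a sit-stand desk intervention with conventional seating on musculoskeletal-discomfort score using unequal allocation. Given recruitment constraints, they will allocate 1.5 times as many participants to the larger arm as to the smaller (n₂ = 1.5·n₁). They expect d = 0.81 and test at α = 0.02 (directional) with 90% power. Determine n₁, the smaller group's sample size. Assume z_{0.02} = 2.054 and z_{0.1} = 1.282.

n₁ = 29

With allocation ratio k = n₂/n₁ = 1.5, Var(x̄₁−x̄₂) = σ²(1/n₁ + 1/(k·n₁)) = σ²·(k+1)/(k·n₁).
So n₁ = (1 + 1/k)·((z_{α} + z_β)/d)² = 1.667 × (3.336/0.81)².
n₁ = 1.667 × 16.96 = 28.3.
Round up: n₁ = 29, giving n₂ = ⌈1.5 × 29⌉ = ⌈43.5⌉ = 44.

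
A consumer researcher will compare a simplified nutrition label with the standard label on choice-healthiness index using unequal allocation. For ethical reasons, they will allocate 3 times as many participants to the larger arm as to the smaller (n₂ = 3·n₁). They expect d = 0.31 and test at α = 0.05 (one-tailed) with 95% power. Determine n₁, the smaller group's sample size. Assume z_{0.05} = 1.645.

With allocation ratio k = n₂/n₁ = 3, Var(x̄₁−x̄₂) = σ²(1/n₁ + 1/(k·n₁)) = σ²·(k+1)/(k·n₁).
So n₁ = (1 + 1/k)·((z_{α} + z_β)/d)² = 1.333 × (3.290/0.31)².
n₁ = 1.333 × 112.63 = 150.2.
Round up: n₁ = 151, giving n₂ = 3 × 151 = 453.

n₁ = 151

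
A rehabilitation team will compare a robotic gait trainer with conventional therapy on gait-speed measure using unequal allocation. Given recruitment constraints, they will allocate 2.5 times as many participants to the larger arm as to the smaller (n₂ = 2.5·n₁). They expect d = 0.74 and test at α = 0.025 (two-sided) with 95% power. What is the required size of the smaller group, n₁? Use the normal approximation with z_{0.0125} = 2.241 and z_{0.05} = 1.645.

n₁ = 39

With allocation ratio k = n₂/n₁ = 2.5, Var(x̄₁−x̄₂) = σ²(1/n₁ + 1/(k·n₁)) = σ²·(k+1)/(k·n₁).
So n₁ = (1 + 1/k)·((z_{α/2} + z_β)/d)² = 1.400 × (3.886/0.74)².
n₁ = 1.400 × 27.58 = 38.6.
Round up: n₁ = 39, giving n₂ = ⌈2.5 × 39⌉ = ⌈97.5⌉ = 98.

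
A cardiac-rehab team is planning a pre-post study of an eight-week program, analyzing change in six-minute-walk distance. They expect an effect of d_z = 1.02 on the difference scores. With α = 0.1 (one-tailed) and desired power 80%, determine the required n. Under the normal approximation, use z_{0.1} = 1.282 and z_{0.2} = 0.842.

For a paired (one-sample on differences) test: n = ((z_{α} + z_β) / d)².
z_{α} + z_β = 1.282 + 0.842 = 2.124.
n = (2.124 / 1.02)² = 2.082² = 4.34.
Round up.

n = 5 pairs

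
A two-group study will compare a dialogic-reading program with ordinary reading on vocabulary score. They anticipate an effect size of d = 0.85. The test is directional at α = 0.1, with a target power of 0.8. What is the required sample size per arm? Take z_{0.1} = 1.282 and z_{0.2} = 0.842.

For two independent groups with equal n: n = 2·((z_{α} + z_β) / d)².
z_{α} + z_β = 1.282 + 0.842 = 2.124.
n = 2 × (2.124 / 0.85)² = 2 × 2.499² = 2 × 6.24 = 12.5.
Round up to the next whole participant.

n = 13 per group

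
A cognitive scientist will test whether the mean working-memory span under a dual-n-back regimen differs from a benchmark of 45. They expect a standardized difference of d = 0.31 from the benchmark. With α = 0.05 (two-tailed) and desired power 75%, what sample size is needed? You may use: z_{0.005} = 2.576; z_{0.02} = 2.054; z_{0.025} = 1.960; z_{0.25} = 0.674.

n = 73

For a one-sample test: n = ((z_{α/2} + z_β) / d)².
z_{α/2} + z_β = 1.960 + 0.674 = 2.634.
n = (2.634 / 0.31)² = 8.497² = 72.20.
Round up.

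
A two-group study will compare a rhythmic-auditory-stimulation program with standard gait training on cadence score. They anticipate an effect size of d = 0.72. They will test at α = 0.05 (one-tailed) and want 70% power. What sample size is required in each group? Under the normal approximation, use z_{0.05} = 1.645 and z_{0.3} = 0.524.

For two independent groups with equal n: n = 2·((z_{α} + z_β) / d)².
z_{α} + z_β = 1.645 + 0.524 = 2.169.
n = 2 × (2.169 / 0.72)² = 2 × 3.013² = 2 × 9.08 = 18.2.
Round up to the next whole participant.

n = 19 per group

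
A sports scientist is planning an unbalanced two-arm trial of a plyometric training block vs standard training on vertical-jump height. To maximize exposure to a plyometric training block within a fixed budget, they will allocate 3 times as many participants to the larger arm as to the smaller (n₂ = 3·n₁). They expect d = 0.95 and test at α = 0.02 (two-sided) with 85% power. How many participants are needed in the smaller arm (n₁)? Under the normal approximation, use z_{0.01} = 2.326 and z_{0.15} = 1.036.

With allocation ratio k = n₂/n₁ = 3, Var(x̄₁−x̄₂) = σ²(1/n₁ + 1/(k·n₁)) = σ²·(k+1)/(k·n₁).
So n₁ = (1 + 1/k)·((z_{α/2} + z_β)/d)² = 1.333 × (3.362/0.95)².
n₁ = 1.333 × 12.52 = 16.7.
Round up: n₁ = 17, giving n₂ = 3 × 17 = 51.

n₁ = 17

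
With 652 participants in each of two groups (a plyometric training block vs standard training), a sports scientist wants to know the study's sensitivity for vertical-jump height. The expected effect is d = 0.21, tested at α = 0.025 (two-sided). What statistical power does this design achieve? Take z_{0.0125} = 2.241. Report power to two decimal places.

power ≈ 0.94

For two equal groups, power = Φ(d·√(n/2) − z_{α/2}).
d·√(n/2) = 0.21 × √(652/2) = 0.21 × 18.055 = 3.792.
z_β = 3.792 − 2.241 = 1.551.
Power = Φ(1.551) = 0.940.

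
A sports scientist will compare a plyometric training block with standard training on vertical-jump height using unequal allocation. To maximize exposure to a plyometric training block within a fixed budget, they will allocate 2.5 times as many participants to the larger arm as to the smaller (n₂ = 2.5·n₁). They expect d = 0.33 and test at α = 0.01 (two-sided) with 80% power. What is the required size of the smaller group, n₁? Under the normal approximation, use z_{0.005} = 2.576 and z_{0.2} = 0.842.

With allocation ratio k = n₂/n₁ = 2.5, Var(x̄₁−x̄₂) = σ²(1/n₁ + 1/(k·n₁)) = σ²·(k+1)/(k·n₁).
So n₁ = (1 + 1/k)·((z_{α/2} + z_β)/d)² = 1.400 × (3.418/0.33)².
n₁ = 1.400 × 107.28 = 150.2.
Round up: n₁ = 151, giving n₂ = ⌈2.5 × 151⌉ = ⌈377.5⌉ = 378.

n₁ = 151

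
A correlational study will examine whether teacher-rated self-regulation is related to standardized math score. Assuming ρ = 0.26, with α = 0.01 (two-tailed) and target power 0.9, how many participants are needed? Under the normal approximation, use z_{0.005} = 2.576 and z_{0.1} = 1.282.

Fisher's z: C = ½·ln((1+r)/(1−r)) = ½·ln(1.7027) = 0.2661.
n = ((z_{α/2} + z_β)/C)² + 3.
(2.576 + 1.282) / 0.2661 = 3.858 / 0.2661 = 14.498.
n = 14.498² + 3 = 210.20 + 3 = 213.2.
Round up.

n = 214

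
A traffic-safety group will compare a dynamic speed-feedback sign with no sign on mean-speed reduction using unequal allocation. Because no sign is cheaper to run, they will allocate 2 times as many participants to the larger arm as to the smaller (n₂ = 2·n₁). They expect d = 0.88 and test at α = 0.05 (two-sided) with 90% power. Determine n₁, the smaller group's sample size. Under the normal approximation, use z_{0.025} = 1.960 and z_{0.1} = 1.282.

n₁ = 21

With allocation ratio k = n₂/n₁ = 2, Var(x̄₁−x̄₂) = σ²(1/n₁ + 1/(k·n₁)) = σ²·(k+1)/(k·n₁).
So n₁ = (1 + 1/k)·((z_{α/2} + z_β)/d)² = 1.500 × (3.242/0.88)².
n₁ = 1.500 × 13.57 = 20.4.
Round up: n₁ = 21, giving n₂ = 2 × 21 = 42.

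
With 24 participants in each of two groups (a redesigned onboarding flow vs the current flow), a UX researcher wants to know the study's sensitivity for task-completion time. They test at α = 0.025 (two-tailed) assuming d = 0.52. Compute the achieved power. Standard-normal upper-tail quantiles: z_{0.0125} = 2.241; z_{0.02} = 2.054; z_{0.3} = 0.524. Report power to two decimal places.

For two equal groups, power = Φ(d·√(n/2) − z_{α/2}).
d·√(n/2) = 0.52 × √(24/2) = 0.52 × 3.464 = 1.801.
z_β = 1.801 − 2.241 = -0.440.
Power = Φ(-0.440) = 0.330.

power ≈ 0.33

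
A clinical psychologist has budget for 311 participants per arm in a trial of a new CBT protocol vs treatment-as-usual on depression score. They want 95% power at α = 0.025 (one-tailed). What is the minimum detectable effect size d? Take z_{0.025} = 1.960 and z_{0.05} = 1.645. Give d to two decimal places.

For two independent groups of n = 311 each: d_min = (z_{α} + z_β)·√(2/n).
z-sum = 1.960 + 1.645 = 3.605.
d_min = 3.605 × √(2/311) = 3.605 × 0.0802 = 0.289.

d_min ≈ 0.29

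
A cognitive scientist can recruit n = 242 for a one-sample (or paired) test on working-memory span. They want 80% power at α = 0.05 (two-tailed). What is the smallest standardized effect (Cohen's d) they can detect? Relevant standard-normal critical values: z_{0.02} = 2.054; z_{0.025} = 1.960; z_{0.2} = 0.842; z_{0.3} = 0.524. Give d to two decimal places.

For a single sample (or paired design) of n = 242: d_min = (z_{α/2} + z_β)/√n.
z-sum = 1.960 + 0.842 = 2.802.
d_min = 2.802 / √242 = 2.802 / 15.556 = 0.180.

d_min ≈ 0.18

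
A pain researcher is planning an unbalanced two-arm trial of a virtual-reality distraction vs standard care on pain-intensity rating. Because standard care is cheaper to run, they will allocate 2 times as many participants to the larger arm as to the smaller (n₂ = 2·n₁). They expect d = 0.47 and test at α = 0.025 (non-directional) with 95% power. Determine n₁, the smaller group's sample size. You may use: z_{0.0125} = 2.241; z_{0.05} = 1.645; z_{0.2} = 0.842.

With allocation ratio k = n₂/n₁ = 2, Var(x̄₁−x̄₂) = σ²(1/n₁ + 1/(k·n₁)) = σ²·(k+1)/(k·n₁).
So n₁ = (1 + 1/k)·((z_{α/2} + z_β)/d)² = 1.500 × (3.886/0.47)².
n₁ = 1.500 × 68.36 = 102.5.
Round up: n₁ = 103, giving n₂ = 2 × 103 = 206.

n₁ = 103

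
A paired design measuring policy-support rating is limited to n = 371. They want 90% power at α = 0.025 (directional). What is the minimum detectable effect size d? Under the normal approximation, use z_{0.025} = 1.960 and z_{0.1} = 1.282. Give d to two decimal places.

d_min ≈ 0.17

For a single sample (or paired design) of n = 371: d_min = (z_{α} + z_β)/√n.
z-sum = 1.960 + 1.282 = 3.242.
d_min = 3.242 / √371 = 3.242 / 19.261 = 0.168.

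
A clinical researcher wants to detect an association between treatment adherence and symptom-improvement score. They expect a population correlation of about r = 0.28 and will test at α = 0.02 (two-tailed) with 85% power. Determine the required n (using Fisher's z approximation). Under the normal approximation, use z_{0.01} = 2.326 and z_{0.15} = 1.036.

Fisher's z: C = ½·ln((1+r)/(1−r)) = ½·ln(1.7778) = 0.2877.
n = ((z_{α/2} + z_β)/C)² + 3.
(2.326 + 1.036) / 0.2877 = 3.362 / 0.2877 = 11.686.
n = 11.686² + 3 = 136.56 + 3 = 139.6.
Round up.

n = 140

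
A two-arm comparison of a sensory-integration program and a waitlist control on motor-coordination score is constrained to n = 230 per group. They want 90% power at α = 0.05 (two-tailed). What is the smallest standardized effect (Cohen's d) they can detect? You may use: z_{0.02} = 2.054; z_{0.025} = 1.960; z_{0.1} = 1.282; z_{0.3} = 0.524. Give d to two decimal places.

For two independent groups of n = 230 each: d_min = (z_{α/2} + z_β)·√(2/n).
z-sum = 1.960 + 1.282 = 3.242.
d_min = 3.242 × √(2/230) = 3.242 × 0.0933 = 0.302.

d_min ≈ 0.30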